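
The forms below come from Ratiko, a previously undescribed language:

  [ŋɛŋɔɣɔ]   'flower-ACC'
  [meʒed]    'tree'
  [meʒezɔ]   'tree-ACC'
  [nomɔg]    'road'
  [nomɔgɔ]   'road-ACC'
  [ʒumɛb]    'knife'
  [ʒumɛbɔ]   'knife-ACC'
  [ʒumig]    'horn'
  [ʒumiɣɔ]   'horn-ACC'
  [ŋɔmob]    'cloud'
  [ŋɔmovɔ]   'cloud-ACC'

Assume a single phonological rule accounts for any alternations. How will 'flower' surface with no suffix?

'horn' shows [g] ~ [ɣ] at the end of the stem ([ʒumig] vs [ʒumiɣɔ]).
But 'road' keeps [g] in both environments ([nomɔg], [nomɔgɔ]), so there is no rule changing /g/ to [ɣ] before the ACC suffix.
The alternation reflects word-final hardening: voiced fricatives become stops word-finally. /ɣ/ is underlying.
The one attested form of 'flower', [ŋɛŋɔɣɔ], shows underlying /ŋɛŋɔɣ/. Applying the same rule word-finally gives [ŋɛŋɔg].

[ŋɛŋɔg]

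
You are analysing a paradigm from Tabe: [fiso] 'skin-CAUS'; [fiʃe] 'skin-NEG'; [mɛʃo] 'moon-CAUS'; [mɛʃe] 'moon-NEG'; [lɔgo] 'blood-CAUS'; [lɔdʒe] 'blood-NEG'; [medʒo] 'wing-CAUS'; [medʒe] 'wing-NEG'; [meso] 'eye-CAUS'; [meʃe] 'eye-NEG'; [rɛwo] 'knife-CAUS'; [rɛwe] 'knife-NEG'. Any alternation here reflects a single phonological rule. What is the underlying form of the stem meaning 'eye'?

/mes/

'eye' shows [s] ~ [ʃ] at the end of the stem ([meso] vs [meʃe]).
But 'moon' keeps [ʃ] in both environments ([mɛʃo], [mɛʃe]), so there is no rule changing /ʃ/ to [s] before the CAUS suffix.
The alternation reflects palatalization before a front vowel: /g/ and /s/ become palato-alveolar [dʒ] and [ʃ] before a front vowel. /s/ is underlying.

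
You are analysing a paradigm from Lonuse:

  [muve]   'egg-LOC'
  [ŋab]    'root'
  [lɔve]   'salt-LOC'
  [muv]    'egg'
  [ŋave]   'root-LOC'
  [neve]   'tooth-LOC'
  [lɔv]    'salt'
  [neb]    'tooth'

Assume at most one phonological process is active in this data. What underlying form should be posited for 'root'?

/ŋab/

The stem for 'root' ends in [b] in [ŋab] but [v] in [ŋave].
Compare 'egg', with invariant [v] in [muv] and [muve]: an analysis with underlying /v/ and a rule producing [b] in isolation would wrongly predict alternation here too.
Therefore /b/ is basic and [v] is derived by intervocalic spirantization (voiced stops become fricatives between vowels).
The underlying form of 'root' is therefore /ŋab/.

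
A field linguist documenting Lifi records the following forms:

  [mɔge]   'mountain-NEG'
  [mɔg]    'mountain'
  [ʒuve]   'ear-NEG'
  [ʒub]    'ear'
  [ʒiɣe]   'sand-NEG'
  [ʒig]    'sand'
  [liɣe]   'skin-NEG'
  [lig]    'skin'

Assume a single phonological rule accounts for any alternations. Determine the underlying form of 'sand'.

In [ʒiɣe] and [ʒig] the final segment of 'sand' alternates: [ɣ] ~ [g].
Compare 'mountain', with invariant [g] in [mɔge] and [mɔg]: an analysis with underlying /g/ and a rule producing [ɣ] before the NEG suffix would wrongly predict alternation here too.
The alternation reflects word-final hardening: voiced fricatives become stops word-finally. /ɣ/ is underlying.

/ʒiɣ/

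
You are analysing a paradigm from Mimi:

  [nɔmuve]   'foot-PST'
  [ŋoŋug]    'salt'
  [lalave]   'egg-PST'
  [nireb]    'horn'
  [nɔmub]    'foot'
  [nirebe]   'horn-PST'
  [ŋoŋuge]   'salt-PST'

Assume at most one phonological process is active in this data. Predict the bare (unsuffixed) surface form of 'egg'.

[lalab]

In [nɔmub] and [nɔmuve] the final segment of 'foot' alternates: [b] ~ [v].
But 'horn' keeps [b] in both environments ([nireb], [nirebe]), so there is no rule changing /b/ to [v] before the PST suffix.
Therefore /v/ is basic and [b] is derived by word-final hardening (voiced fricatives become stops word-finally).
The one attested form of 'egg', [lalave], shows underlying /lalav/. Applying the same rule word-finally gives [lalab].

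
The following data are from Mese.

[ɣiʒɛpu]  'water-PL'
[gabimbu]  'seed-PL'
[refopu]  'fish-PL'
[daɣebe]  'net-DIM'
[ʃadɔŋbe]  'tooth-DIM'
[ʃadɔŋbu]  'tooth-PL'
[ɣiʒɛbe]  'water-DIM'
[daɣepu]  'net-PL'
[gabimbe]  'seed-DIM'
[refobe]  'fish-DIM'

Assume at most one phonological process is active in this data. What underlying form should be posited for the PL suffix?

The PL morpheme has two allomorphs, [-bu] and [-pu].
By contrast the DIM suffix keeps its initial [b] throughout — that segment must be underlying.
The PL suffix is therefore /-pu/ underlyingly, with post-nasal voicing: voiceless stops become voiced after a nasal.

/-pu/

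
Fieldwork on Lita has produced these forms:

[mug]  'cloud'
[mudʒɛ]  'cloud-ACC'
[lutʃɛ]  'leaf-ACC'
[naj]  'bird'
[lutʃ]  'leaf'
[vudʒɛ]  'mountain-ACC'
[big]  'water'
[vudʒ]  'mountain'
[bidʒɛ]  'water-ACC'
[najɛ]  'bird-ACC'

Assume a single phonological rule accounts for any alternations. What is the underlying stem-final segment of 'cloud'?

In [mudʒɛ] and [mug] the final segment of 'cloud' alternates: [dʒ] ~ [g].
But 'mountain' keeps [dʒ] in both environments ([vudʒɛ], [vudʒ]), so there is no rule changing /dʒ/ to [g] in isolation.
So /g/ is underlying, and a rule of palatalization before a front vowel — /g/ becomes palato-alveolar [dʒ] before a front vowel — gives [dʒ].

/g/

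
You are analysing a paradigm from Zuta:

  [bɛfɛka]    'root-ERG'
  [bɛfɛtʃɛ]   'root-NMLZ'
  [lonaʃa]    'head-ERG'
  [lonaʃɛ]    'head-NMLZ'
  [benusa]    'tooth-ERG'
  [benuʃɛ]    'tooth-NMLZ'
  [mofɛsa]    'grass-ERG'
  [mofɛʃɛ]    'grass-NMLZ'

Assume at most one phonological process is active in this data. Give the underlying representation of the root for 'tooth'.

The root 'tooth' surfaces as [benusa] and [benuʃɛ], with a stem-final [s] ~ [ʃ] alternation.
The stem 'head' ([lonaʃa], [lonaʃɛ]) shows [ʃ] unchanged in both environments, so [ʃ] cannot be basic with [s] derived before the ERG suffix.
So /s/ is underlying, and a rule of palatalization before a front vowel — /k/ and /s/ become palato-alveolar [tʃ] and [ʃ] before a front vowel — gives [ʃ].

/benus/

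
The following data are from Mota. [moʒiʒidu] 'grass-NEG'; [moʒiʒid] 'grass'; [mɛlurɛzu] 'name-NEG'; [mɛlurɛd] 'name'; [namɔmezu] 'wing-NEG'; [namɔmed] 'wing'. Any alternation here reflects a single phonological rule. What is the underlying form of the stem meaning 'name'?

/mɛlurɛz/

'name' shows [z] ~ [d] at the end of the stem ([mɛlurɛzu] vs [mɛlurɛd]).
If /d/ were underlying and a rule turned it into [z] before the NEG suffix, 'grass' would also alternate; but it has [d] in both [moʒiʒidu] and [moʒiʒid].
The alternation reflects word-final hardening: voiced fricatives become stops word-finally. /z/ is underlying.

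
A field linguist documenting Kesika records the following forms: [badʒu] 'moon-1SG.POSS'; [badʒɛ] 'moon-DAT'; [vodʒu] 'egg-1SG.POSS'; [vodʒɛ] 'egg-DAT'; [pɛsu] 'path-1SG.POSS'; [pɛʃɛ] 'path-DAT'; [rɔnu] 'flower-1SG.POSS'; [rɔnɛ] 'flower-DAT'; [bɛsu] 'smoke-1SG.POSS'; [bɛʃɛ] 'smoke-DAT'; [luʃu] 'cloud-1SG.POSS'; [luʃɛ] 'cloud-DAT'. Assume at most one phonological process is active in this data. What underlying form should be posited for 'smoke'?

/bɛs/

In [bɛsu] and [bɛʃɛ] the final segment of 'smoke' alternates: [s] ~ [ʃ].
If /ʃ/ were underlying and a rule turned it into [s] before the 1SG.POSS suffix, 'cloud' would also alternate; but it has [ʃ] in both [luʃu] and [luʃɛ].
So /s/ is underlying, and a rule of palatalization before a front vowel — /s/ becomes palato-alveolar [ʃ] before a front vowel — gives [ʃ].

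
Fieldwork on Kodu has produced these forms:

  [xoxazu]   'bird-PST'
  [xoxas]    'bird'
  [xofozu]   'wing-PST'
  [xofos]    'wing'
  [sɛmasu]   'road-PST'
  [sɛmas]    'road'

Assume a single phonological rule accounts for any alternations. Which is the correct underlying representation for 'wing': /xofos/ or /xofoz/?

/xofoz/

The root 'wing' surfaces as [xofozu] and [xofos], with a stem-final [z] ~ [s] alternation.
If /s/ were underlying and a rule turned it into [z] before the PST suffix, 'road' would also alternate; but it has [s] in both [sɛmasu] and [sɛmas].
The alternation reflects word-final obstruent devoicing: voiced obstruents become voiceless word-finally. /z/ is underlying.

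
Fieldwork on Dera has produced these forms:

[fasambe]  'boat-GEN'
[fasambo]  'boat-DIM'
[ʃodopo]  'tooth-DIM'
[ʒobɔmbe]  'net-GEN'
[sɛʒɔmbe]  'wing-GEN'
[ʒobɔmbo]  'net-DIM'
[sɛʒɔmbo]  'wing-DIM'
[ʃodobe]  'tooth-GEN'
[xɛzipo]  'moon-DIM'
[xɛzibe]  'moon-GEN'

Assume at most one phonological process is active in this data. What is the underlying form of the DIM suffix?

/-po/

The DIM morpheme has two allomorphs, [-bo] and [-po].
The GEN suffix, which begins with [b], is invariant after every stem; so [b] is not altered by any rule here.
So the underlying form is /-po/, and voiceless stops become voiced after a nasal.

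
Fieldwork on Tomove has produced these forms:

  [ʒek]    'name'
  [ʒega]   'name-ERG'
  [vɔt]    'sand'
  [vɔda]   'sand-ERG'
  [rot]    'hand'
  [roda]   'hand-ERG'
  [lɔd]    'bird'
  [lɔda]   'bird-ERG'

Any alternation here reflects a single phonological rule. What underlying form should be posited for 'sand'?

/vɔt/

The stem for 'sand' ends in [t] in [vɔt] but [d] in [vɔda].
The stem 'bird' ([lɔd], [lɔda]) shows [d] unchanged in both environments, so [d] cannot be basic with [t] derived in isolation.
The alternation reflects intervocalic voicing: voiceless stops become voiced between vowels. /t/ is underlying.
So 'sand' = /vɔt/.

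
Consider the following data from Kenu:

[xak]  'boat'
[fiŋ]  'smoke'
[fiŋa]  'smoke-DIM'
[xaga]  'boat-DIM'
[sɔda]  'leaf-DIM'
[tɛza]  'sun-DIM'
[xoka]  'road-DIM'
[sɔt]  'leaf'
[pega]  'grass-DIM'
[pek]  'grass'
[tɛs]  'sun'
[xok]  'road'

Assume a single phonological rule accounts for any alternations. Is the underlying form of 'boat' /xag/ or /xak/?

/xag/

'boat' shows [k] ~ [g] at the end of the stem ([xak] vs [xaga]).
But 'road' keeps [k] in both environments ([xok], [xoka]), so there is no rule changing /k/ to [g] before the DIM suffix.
The underlying segment must be /g/; voiced obstruents become voiceless word-finally, yielding [k] there.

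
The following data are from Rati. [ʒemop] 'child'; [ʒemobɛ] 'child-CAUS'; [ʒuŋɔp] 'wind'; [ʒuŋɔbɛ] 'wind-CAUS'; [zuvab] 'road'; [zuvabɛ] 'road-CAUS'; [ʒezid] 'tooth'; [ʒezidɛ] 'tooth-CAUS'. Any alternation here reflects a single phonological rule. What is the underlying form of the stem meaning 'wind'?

/ʒuŋɔp/

The root 'wind' surfaces as [ʒuŋɔp] and [ʒuŋɔbɛ], with a stem-final [p] ~ [b] alternation.
But 'road' keeps [b] in both environments ([zuvab], [zuvabɛ]), so there is no rule changing /b/ to [p] in isolation.
Therefore /p/ is basic and [b] is derived by intervocalic voicing (voiceless stops become voiced between vowels).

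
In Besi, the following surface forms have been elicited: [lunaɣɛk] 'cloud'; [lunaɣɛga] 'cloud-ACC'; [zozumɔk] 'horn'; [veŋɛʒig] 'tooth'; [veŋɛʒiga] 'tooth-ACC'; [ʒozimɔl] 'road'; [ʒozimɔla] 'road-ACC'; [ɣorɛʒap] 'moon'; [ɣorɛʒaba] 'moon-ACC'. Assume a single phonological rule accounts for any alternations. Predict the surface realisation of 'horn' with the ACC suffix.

The stem for 'cloud' ends in [k] in [lunaɣɛk] but [g] in [lunaɣɛga].
If /g/ were underlying and a rule turned it into [k] in isolation, 'tooth' would also alternate; but it has [g] in both [veŋɛʒig] and [veŋɛʒiga].
So /k/ is underlying, and a rule of intervocalic voicing — voiceless stops become voiced between vowels — gives [g].
The one attested form of 'horn', [zozumɔk], shows underlying /zozumɔk/. Applying the same rule between vowels gives [zozumɔga].

[zozumɔga]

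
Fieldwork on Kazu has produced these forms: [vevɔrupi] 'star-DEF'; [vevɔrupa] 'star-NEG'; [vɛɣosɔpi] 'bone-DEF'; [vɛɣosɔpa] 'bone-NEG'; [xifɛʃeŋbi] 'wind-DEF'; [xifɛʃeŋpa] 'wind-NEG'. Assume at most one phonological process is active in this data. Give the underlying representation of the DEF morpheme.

The DEF morpheme has two allomorphs, [-bi] and [-pi].
The NEG suffix, which begins with [p], is invariant after every stem; so [p] is not altered by any rule here.
So the underlying form is /-bi/, and voiced stops become voiceless after a vowel.

/-bi/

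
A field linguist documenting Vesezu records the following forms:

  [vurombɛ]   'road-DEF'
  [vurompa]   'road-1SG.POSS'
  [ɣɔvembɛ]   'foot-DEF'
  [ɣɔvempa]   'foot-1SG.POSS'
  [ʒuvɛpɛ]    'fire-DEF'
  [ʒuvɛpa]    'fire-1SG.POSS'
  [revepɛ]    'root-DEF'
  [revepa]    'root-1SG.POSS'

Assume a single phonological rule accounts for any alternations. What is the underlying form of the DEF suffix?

The DEF suffix surfaces as [-bɛ] and [-pɛ], depending on the final segment of the stem.
By contrast the 1SG.POSS suffix keeps its initial [p] throughout — that segment must be underlying.
The DEF suffix is therefore /-bɛ/ underlyingly, with post-vocalic devoicing: voiced stops become voiceless after a vowel.

/-bɛ/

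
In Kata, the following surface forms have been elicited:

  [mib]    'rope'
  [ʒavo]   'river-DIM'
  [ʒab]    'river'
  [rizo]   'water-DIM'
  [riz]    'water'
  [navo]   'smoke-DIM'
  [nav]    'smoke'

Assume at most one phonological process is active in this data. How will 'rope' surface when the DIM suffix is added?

The stem for 'river' ends in [v] in [ʒavo] but [b] in [ʒab].
If /v/ were underlying and a rule turned it into [b] in isolation, 'smoke' would also alternate; but it has [v] in both [navo] and [nav].
So /b/ is underlying, and a rule of intervocalic spirantization — voiced stops become fricatives between vowels — gives [v].
The one attested form of 'rope', [mib], shows underlying /mib/. Applying the same rule between vowels gives [mivo].

[mivo]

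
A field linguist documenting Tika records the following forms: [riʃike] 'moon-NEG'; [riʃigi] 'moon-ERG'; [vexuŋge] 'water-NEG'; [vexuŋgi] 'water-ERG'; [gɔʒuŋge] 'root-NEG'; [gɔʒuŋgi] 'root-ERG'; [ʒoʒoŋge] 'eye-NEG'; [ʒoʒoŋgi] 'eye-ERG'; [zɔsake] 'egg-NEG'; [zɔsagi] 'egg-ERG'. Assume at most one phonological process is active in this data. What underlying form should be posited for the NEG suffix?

The NEG morpheme has two allomorphs, [-ge] and [-ke].
The ERG suffix, which begins with [g], is invariant after every stem; so [g] is not altered by any rule here.
So the underlying form is /-ke/, and voiceless stops become voiced after a nasal.

/-ke/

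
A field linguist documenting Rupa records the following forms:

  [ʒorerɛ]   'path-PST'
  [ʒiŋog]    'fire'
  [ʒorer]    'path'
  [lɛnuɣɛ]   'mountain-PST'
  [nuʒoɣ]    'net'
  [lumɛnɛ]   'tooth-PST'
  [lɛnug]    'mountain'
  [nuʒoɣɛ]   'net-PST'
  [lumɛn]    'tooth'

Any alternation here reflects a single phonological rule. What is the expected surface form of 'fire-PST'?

[ʒiŋoɣɛ]

In [lɛnug] and [lɛnuɣɛ] the final segment of 'mountain' alternates: [g] ~ [ɣ].
The stem 'net' ([nuʒoɣ], [nuʒoɣɛ]) shows [ɣ] unchanged in both environments, so [ɣ] cannot be basic with [g] derived in isolation.
So /g/ is underlying, and a rule of intervocalic spirantization — voiced stops become fricatives between vowels — gives [ɣ].
From [ʒiŋog] the stem 'fire' is /ʒiŋog/; between vowels this yields [ʒiŋoɣɛ].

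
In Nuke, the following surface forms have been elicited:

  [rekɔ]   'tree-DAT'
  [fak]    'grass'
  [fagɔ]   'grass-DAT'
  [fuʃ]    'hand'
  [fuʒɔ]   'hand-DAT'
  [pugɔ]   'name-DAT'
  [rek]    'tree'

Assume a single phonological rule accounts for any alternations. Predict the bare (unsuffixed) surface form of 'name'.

[puk]

'grass' shows [g] ~ [k] at the end of the stem ([fagɔ] vs [fak]).
Compare 'tree', with invariant [k] in [rekɔ] and [rek]: an analysis with underlying /k/ and a rule producing [g] before the DAT suffix would wrongly predict alternation here too.
The underlying segment must be /g/; voiced obstruents become voiceless word-finally, yielding [k] there.
The one attested form of 'name', [pugɔ], shows underlying /pug/. Applying the same rule word-finally gives [puk].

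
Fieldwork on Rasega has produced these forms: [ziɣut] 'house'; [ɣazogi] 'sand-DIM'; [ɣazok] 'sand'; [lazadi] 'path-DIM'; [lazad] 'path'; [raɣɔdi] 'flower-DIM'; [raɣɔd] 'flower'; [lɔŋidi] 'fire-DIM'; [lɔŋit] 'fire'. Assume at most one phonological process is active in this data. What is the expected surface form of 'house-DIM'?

[ziɣudi]

In [lɔŋidi] and [lɔŋit] the final segment of 'fire' alternates: [d] ~ [t].
If /d/ were underlying and a rule turned it into [t] in isolation, 'path' would also alternate; but it has [d] in both [lazadi] and [lazad].
The alternation reflects intervocalic voicing: voiceless stops become voiced between vowels. /t/ is underlying.
The one attested form of 'house', [ziɣut], shows underlying /ziɣut/. Applying the same rule between vowels gives [ziɣudi].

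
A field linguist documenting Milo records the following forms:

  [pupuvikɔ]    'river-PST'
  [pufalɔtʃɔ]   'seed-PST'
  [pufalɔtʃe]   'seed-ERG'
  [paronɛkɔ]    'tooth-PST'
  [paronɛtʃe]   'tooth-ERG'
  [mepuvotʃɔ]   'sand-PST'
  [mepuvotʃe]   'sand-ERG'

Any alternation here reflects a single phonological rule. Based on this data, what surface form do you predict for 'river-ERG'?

[pupuvitʃe]

The stem for 'tooth' ends in [k] in [paronɛkɔ] but [tʃ] in [paronɛtʃe].
If /tʃ/ were underlying and a rule turned it into [k] before the PST suffix, 'seed' would also alternate; but it has [tʃ] in both [pufalɔtʃɔ] and [pufalɔtʃe].
The underlying segment must be /k/; /k/ becomes palato-alveolar [tʃ] before a front vowel, yielding [tʃ] there.
From [pupuvikɔ] the stem 'river' is /pupuvik/; before a front vowel this yields [pupuvitʃe].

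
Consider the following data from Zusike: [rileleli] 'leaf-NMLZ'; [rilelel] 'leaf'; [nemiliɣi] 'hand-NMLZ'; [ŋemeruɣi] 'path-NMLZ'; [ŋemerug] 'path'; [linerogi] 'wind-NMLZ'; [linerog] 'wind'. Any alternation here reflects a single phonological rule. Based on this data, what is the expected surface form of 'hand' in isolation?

[nemilig]

'path' shows [ɣ] ~ [g] at the end of the stem ([ŋemeruɣi] vs [ŋemerug]).
Compare 'wind', with invariant [g] in [linerogi] and [linerog]: an analysis with underlying /g/ and a rule producing [ɣ] before the NMLZ suffix would wrongly predict alternation here too.
The underlying segment must be /ɣ/; voiced fricatives become stops word-finally, yielding [g] there.
The one attested form of 'hand', [nemiliɣi], shows underlying /nemiliɣ/. Applying the same rule word-finally gives [nemilig].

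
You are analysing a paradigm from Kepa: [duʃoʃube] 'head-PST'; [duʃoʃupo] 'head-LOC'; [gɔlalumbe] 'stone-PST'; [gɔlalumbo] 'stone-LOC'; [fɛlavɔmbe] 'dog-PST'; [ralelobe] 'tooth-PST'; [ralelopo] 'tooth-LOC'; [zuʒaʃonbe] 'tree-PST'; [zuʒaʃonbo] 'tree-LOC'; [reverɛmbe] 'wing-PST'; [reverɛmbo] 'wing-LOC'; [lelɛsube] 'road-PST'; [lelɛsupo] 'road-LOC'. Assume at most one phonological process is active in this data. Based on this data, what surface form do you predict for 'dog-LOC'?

The LOC suffix surfaces as [-bo] and [-po], depending on the final segment of the stem.
By contrast the PST suffix keeps its initial [b] throughout — that segment must be underlying.
So the underlying form is /-po/, and voiceless stops become voiced after a nasal.
After 'dog', which ends in a nasal, the suffix surfaces as [-bo], giving [fɛlavɔmbo].

[fɛlavɔmbo]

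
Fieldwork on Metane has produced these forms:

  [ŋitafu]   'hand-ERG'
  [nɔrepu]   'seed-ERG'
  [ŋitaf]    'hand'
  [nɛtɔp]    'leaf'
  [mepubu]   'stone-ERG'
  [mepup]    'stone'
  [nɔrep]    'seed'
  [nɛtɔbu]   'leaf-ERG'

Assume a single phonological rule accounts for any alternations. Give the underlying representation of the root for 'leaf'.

/nɛtɔb/

The root 'leaf' surfaces as [nɛtɔp] and [nɛtɔbu], with a stem-final [p] ~ [b] alternation.
The stem 'seed' ([nɔrep], [nɔrepu]) shows [p] unchanged in both environments, so [p] cannot be basic with [b] derived before the ERG suffix.
So /b/ is underlying, and a rule of word-final obstruent devoicing — voiced obstruents become voiceless word-finally — gives [p].
The underlying form of 'leaf' is therefore /nɛtɔb/.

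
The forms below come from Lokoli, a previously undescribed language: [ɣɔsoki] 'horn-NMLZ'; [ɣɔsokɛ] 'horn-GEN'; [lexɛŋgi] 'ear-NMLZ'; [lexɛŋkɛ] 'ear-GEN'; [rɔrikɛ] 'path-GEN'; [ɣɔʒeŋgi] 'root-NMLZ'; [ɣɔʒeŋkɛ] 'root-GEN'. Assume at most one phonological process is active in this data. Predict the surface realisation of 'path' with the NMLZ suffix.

The NMLZ suffix surfaces as [-gi] and [-ki], depending on the final segment of the stem.
By contrast the GEN suffix keeps its initial [k] throughout — that segment must be underlying.
The NMLZ suffix is therefore /-gi/ underlyingly, with post-vocalic devoicing: voiced stops become voiceless after a vowel.
After 'path', which ends in a vowel, the suffix surfaces as [-ki], giving [rɔriki].

[rɔriki]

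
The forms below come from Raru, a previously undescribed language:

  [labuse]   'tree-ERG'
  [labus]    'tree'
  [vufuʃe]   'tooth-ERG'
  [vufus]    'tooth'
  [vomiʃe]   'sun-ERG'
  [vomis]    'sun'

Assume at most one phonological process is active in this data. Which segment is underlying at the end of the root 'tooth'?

/ʃ/

The stem for 'tooth' ends in [ʃ] in [vufuʃe] but [s] in [vufus].
But 'tree' keeps [s] in both environments ([labuse], [labus]), so there is no rule changing /s/ to [ʃ] before the ERG suffix.
The underlying segment must be /ʃ/; palato-alveolar /ʃ/ becomes [s] when no front vowel follows, yielding [s] there.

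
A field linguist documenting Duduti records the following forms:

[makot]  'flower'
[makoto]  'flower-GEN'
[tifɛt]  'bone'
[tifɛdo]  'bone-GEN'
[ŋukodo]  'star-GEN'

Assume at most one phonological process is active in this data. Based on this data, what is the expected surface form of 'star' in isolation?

[ŋukot]

The stem for 'bone' ends in [t] in [tifɛt] but [d] in [tifɛdo].
Compare 'flower', with invariant [t] in [makot] and [makoto]: an analysis with underlying /t/ and a rule producing [d] before the GEN suffix would wrongly predict alternation here too.
So /d/ is underlying, and a rule of word-final obstruent devoicing — voiced obstruents become voiceless word-finally — gives [t].
The one attested form of 'star', [ŋukodo], shows underlying /ŋukod/. Applying the same rule word-finally gives [ŋukot].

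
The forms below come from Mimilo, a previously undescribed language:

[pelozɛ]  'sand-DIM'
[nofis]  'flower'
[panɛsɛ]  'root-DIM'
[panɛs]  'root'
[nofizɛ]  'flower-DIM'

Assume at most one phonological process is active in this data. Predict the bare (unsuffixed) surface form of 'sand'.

[pelos]

In [nofis] and [nofizɛ] the final segment of 'flower' alternates: [s] ~ [z].
But 'root' keeps [s] in both environments ([panɛs], [panɛsɛ]), so there is no rule changing /s/ to [z] before the DIM suffix.
Therefore /z/ is basic and [s] is derived by word-final obstruent devoicing (voiced obstruents become voiceless word-finally).
From [pelozɛ] the stem 'sand' is /peloz/; word-finally this yields [pelos].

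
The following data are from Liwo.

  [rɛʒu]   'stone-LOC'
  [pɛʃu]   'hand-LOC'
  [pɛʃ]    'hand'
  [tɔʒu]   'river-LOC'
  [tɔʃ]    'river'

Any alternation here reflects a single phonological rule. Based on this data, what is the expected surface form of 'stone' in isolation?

[rɛʃ]

'river' shows [ʒ] ~ [ʃ] at the end of the stem ([tɔʒu] vs [tɔʃ]).
But 'hand' keeps [ʃ] in both environments ([pɛʃu], [pɛʃ]), so there is no rule changing /ʃ/ to [ʒ] before the LOC suffix.
So /ʒ/ is underlying, and a rule of word-final obstruent devoicing — voiced obstruents become voiceless word-finally — gives [ʃ].
The one attested form of 'stone', [rɛʒu], shows underlying /rɛʒ/. Applying the same rule word-finally gives [rɛʃ].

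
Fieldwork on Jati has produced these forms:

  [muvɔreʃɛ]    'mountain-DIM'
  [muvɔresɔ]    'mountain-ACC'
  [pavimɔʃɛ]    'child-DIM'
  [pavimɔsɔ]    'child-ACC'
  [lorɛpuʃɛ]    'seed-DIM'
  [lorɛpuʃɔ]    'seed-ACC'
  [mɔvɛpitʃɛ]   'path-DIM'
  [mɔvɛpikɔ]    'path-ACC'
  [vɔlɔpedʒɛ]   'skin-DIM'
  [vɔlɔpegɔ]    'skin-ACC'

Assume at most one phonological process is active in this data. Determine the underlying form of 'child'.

The root 'child' surfaces as [pavimɔʃɛ] and [pavimɔsɔ], with a stem-final [ʃ] ~ [s] alternation.
If /ʃ/ were underlying and a rule turned it into [s] before the ACC suffix, 'seed' would also alternate; but it has [ʃ] in both [lorɛpuʃɛ] and [lorɛpuʃɔ].
So /s/ is underlying, and a rule of palatalization before a front vowel — /k/, /g/ and /s/ become palato-alveolar [tʃ], [dʒ] and [ʃ] before a front vowel — gives [ʃ].
So 'child' = /pavimɔs/.

/pavimɔs/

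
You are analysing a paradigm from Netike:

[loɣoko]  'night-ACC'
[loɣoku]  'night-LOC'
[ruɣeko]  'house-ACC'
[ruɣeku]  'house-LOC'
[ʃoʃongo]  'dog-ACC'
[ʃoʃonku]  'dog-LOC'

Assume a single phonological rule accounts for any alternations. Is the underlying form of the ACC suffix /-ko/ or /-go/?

The ACC suffix surfaces as [-go] and [-ko], depending on the final segment of the stem.
By contrast the LOC suffix keeps its initial [k] throughout — that segment must be underlying.
So the underlying form is /-go/, and voiced stops become voiceless after a vowel.

/-go/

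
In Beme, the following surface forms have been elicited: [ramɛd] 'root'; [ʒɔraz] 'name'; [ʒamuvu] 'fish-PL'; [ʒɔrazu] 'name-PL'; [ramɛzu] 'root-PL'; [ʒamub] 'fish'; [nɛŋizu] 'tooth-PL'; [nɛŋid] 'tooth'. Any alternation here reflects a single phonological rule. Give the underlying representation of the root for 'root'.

In [ramɛd] and [ramɛzu] the final segment of 'root' alternates: [d] ~ [z].
Compare 'name', with invariant [z] in [ʒɔraz] and [ʒɔrazu]: an analysis with underlying /z/ and a rule producing [d] in isolation would wrongly predict alternation here too.
The alternation reflects intervocalic spirantization: voiced stops become fricatives between vowels. /d/ is underlying.

/ramɛd/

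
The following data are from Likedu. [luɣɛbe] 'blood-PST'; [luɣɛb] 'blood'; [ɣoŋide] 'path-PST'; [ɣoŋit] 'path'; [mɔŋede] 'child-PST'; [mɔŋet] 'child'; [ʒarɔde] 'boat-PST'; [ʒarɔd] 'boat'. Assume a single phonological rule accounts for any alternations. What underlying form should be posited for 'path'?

The root 'path' surfaces as [ɣoŋide] and [ɣoŋit], with a stem-final [d] ~ [t] alternation.
The stem 'boat' ([ʒarɔde], [ʒarɔd]) shows [d] unchanged in both environments, so [d] cannot be basic with [t] derived in isolation.
Therefore /t/ is basic and [d] is derived by intervocalic voicing (voiceless stops become voiced between vowels).

/ɣoŋit/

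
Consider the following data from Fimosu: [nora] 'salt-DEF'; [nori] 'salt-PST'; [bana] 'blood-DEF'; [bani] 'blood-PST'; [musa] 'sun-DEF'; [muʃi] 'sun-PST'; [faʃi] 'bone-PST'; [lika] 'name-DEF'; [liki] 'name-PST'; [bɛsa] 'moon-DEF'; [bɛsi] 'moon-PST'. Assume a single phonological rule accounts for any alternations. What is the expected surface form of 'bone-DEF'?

[fasa]

The stem for 'sun' ends in [s] in [musa] but [ʃ] in [muʃi].
If /s/ were underlying and a rule turned it into [ʃ] before the PST suffix, 'moon' would also alternate; but it has [s] in both [bɛsa] and [bɛsi].
So /ʃ/ is underlying, and a rule of depalatalization — palato-alveolar /ʃ/ becomes [s] when no front vowel follows — gives [s].
The one attested form of 'bone', [faʃi], shows underlying /faʃ/. Applying the same rule when no front vowel follows gives [fasa].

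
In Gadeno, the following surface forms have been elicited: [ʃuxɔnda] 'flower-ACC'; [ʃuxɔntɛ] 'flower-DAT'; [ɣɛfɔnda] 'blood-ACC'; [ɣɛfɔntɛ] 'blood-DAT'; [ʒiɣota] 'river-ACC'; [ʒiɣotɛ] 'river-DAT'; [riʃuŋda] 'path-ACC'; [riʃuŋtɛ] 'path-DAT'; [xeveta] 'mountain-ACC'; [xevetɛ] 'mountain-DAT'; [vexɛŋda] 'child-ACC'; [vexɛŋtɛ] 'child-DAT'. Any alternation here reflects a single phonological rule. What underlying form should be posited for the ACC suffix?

The ACC morpheme has two allomorphs, [-da] and [-ta].
The DAT suffix, which begins with [t], is invariant after every stem; so [t] is not altered by any rule here.
So the underlying form is /-da/, and voiced stops become voiceless after a vowel.

/-da/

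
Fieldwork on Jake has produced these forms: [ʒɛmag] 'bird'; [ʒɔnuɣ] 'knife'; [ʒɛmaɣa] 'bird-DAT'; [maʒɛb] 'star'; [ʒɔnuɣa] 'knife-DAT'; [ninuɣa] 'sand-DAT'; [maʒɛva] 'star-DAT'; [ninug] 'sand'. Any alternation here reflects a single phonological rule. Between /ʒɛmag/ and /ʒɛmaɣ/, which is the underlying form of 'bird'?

/ʒɛmag/

The stem for 'bird' ends in [g] in [ʒɛmag] but [ɣ] in [ʒɛmaɣa].
If /ɣ/ were underlying and a rule turned it into [g] in isolation, 'knife' would also alternate; but it has [ɣ] in both [ʒɔnuɣ] and [ʒɔnuɣa].
The alternation reflects intervocalic spirantization: voiced stops become fricatives between vowels. /g/ is underlying.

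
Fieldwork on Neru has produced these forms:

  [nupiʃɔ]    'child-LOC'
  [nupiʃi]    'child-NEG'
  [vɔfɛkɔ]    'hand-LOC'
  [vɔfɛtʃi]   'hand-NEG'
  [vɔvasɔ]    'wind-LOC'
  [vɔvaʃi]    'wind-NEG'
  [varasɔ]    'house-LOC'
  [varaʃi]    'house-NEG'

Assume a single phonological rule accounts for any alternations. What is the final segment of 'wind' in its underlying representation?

'wind' shows [s] ~ [ʃ] at the end of the stem ([vɔvasɔ] vs [vɔvaʃi]).
If /ʃ/ were underlying and a rule turned it into [s] before the LOC suffix, 'child' would also alternate; but it has [ʃ] in both [nupiʃɔ] and [nupiʃi].
The underlying segment must be /s/; /k/ and /s/ become palato-alveolar [tʃ] and [ʃ] before a front vowel, yielding [ʃ] there.

/s/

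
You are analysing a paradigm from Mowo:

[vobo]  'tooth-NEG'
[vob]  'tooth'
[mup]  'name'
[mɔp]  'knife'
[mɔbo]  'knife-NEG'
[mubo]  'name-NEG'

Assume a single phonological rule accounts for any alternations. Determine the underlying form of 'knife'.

'knife' shows [p] ~ [b] at the end of the stem ([mɔp] vs [mɔbo]).
But 'tooth' keeps [b] in both environments ([vob], [vobo]), so there is no rule changing /b/ to [p] in isolation.
Therefore /p/ is basic and [b] is derived by intervocalic voicing (voiceless stops become voiced between vowels).
Hence 'knife' is /mɔp/ underlyingly.

/mɔp/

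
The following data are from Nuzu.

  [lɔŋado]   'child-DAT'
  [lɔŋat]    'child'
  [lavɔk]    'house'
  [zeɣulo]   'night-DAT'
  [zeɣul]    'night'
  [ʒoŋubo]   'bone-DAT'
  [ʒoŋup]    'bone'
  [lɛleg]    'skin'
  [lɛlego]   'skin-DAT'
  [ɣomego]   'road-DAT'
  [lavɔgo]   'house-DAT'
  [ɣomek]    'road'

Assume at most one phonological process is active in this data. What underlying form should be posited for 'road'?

/ɣomek/

The stem for 'road' ends in [k] in [ɣomek] but [g] in [ɣomego].
But 'skin' keeps [g] in both environments ([lɛleg], [lɛlego]), so there is no rule changing /g/ to [k] in isolation.
Therefore /k/ is basic and [g] is derived by intervocalic voicing (voiceless stops become voiced between vowels).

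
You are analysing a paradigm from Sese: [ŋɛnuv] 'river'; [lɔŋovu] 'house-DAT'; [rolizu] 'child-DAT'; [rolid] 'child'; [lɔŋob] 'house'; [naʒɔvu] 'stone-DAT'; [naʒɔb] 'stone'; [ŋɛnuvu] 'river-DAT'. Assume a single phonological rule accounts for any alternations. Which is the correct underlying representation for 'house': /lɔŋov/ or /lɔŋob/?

/lɔŋob/

The stem for 'house' ends in [v] in [lɔŋovu] but [b] in [lɔŋob].
The stem 'river' ([ŋɛnuvu], [ŋɛnuv]) shows [v] unchanged in both environments, so [v] cannot be basic with [b] derived in isolation.
The underlying segment must be /b/; voiced stops become fricatives between vowels, yielding [v] there.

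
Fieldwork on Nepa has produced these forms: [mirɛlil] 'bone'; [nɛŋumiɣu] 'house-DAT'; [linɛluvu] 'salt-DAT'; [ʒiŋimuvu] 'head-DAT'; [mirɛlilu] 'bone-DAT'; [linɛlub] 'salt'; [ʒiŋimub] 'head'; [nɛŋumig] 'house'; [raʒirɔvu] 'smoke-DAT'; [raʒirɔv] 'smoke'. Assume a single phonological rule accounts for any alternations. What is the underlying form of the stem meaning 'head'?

The root 'head' surfaces as [ʒiŋimuvu] and [ʒiŋimub], with a stem-final [v] ~ [b] alternation.
If /v/ were underlying and a rule turned it into [b] in isolation, 'smoke' would also alternate; but it has [v] in both [raʒirɔvu] and [raʒirɔv].
The underlying segment must be /b/; voiced stops become fricatives between vowels, yielding [v] there.
So 'head' = /ʒiŋimub/.

/ʒiŋimub/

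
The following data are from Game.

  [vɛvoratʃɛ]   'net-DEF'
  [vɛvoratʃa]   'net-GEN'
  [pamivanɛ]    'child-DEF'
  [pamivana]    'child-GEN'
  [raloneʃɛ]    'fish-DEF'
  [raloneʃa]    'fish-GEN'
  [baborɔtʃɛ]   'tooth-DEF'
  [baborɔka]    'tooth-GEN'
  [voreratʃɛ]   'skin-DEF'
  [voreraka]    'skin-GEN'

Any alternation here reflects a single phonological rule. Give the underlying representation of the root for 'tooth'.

In [baborɔtʃɛ] and [baborɔka] the final segment of 'tooth' alternates: [tʃ] ~ [k].
But 'net' keeps [tʃ] in both environments ([vɛvoratʃɛ], [vɛvoratʃa]), so there is no rule changing /tʃ/ to [k] before the GEN suffix.
Therefore /k/ is basic and [tʃ] is derived by palatalization before a front vowel (/k/ becomes palato-alveolar [tʃ] before a front vowel).
So 'tooth' = /baborɔk/.

/baborɔk/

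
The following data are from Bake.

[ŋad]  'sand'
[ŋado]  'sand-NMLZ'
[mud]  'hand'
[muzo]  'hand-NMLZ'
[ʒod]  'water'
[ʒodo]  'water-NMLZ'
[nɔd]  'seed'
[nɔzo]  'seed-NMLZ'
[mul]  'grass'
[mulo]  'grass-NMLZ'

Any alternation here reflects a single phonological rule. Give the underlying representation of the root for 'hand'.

In [mud] and [muzo] the final segment of 'hand' alternates: [d] ~ [z].
The stem 'water' ([ʒod], [ʒodo]) shows [d] unchanged in both environments, so [d] cannot be basic with [z] derived before the NMLZ suffix.
The alternation reflects word-final hardening: voiced fricatives become stops word-finally. /z/ is underlying.

/muz/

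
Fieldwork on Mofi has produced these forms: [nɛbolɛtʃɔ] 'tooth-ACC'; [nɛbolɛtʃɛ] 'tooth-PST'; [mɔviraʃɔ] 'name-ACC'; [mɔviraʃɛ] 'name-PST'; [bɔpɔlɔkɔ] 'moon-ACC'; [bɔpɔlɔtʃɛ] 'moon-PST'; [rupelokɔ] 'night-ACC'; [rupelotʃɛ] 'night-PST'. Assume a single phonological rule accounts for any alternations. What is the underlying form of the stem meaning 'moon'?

/bɔpɔlɔk/

The stem for 'moon' ends in [k] in [bɔpɔlɔkɔ] but [tʃ] in [bɔpɔlɔtʃɛ].
If /tʃ/ were underlying and a rule turned it into [k] before the ACC suffix, 'tooth' would also alternate; but it has [tʃ] in both [nɛbolɛtʃɔ] and [nɛbolɛtʃɛ].
So /k/ is underlying, and a rule of palatalization before a front vowel — /k/ becomes palato-alveolar [tʃ] before a front vowel — gives [tʃ].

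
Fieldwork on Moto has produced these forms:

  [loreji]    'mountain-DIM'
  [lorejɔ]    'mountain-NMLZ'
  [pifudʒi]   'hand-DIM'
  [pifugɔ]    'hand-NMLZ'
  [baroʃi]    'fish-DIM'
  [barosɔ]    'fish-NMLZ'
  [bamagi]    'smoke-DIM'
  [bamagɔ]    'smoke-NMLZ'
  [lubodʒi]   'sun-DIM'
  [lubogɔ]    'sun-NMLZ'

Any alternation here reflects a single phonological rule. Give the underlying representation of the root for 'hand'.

/pifudʒ/

In [pifudʒi] and [pifugɔ] the final segment of 'hand' alternates: [dʒ] ~ [g].
But 'smoke' keeps [g] in both environments ([bamagi], [bamagɔ]), so there is no rule changing /g/ to [dʒ] before the DIM suffix.
The underlying segment must be /dʒ/; palato-alveolar /dʒ/ and /ʃ/ become [g] and [s] when no front vowel follows, yielding [g] there.
The underlying form of 'hand' is therefore /pifudʒ/.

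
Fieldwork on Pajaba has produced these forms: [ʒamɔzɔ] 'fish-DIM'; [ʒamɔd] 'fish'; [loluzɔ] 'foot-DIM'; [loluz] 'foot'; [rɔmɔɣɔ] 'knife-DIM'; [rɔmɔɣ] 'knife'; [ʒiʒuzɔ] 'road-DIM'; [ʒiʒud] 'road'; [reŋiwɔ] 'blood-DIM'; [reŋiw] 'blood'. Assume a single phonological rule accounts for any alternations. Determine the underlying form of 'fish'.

/ʒamɔd/

'fish' shows [z] ~ [d] at the end of the stem ([ʒamɔzɔ] vs [ʒamɔd]).
The stem 'foot' ([loluzɔ], [loluz]) shows [z] unchanged in both environments, so [z] cannot be basic with [d] derived in isolation.
So /d/ is underlying, and a rule of intervocalic spirantization — voiced stops become fricatives between vowels — gives [z].
Hence 'fish' is /ʒamɔd/ underlyingly.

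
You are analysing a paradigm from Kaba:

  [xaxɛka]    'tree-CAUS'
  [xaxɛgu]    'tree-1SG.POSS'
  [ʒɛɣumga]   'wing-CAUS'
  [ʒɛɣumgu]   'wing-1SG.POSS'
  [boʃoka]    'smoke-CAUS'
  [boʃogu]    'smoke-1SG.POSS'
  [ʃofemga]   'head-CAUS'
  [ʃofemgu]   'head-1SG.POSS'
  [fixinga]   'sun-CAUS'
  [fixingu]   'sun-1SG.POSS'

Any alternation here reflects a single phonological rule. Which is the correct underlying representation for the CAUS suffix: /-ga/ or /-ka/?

/-ka/

The CAUS suffix surfaces as [-ga] and [-ka], depending on the final segment of the stem.
By contrast the 1SG.POSS suffix keeps its initial [g] throughout — that segment must be underlying.
The CAUS suffix is therefore /-ka/ underlyingly, with post-nasal voicing: voiceless stops become voiced after a nasal.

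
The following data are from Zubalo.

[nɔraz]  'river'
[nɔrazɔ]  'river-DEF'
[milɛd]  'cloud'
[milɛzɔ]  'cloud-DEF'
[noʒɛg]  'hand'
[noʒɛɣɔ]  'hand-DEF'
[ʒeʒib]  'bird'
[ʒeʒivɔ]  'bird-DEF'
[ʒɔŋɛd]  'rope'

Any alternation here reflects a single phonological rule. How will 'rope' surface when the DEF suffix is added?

'cloud' shows [d] ~ [z] at the end of the stem ([milɛd] vs [milɛzɔ]).
If /z/ were underlying and a rule turned it into [d] in isolation, 'river' would also alternate; but it has [z] in both [nɔraz] and [nɔrazɔ].
The underlying segment must be /d/; voiced stops become fricatives between vowels, yielding [z] there.
From [ʒɔŋɛd] the stem 'rope' is /ʒɔŋɛd/; between vowels this yields [ʒɔŋɛzɔ].

[ʒɔŋɛzɔ]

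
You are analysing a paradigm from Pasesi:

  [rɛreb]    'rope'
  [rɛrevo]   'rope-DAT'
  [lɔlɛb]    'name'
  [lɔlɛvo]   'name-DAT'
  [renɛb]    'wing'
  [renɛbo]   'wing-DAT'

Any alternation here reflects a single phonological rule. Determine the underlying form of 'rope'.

The stem for 'rope' ends in [b] in [rɛreb] but [v] in [rɛrevo].
If /b/ were underlying and a rule turned it into [v] before the DAT suffix, 'wing' would also alternate; but it has [b] in both [renɛb] and [renɛbo].
The alternation reflects word-final hardening: voiced fricatives become stops word-finally. /v/ is underlying.

/rɛrev/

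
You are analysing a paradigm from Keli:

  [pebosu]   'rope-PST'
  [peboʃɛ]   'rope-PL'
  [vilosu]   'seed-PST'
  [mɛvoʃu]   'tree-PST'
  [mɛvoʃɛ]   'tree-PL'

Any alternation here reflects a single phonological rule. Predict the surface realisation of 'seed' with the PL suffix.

[viloʃɛ]

'rope' shows [s] ~ [ʃ] at the end of the stem ([pebosu] vs [peboʃɛ]).
The stem 'tree' ([mɛvoʃu], [mɛvoʃɛ]) shows [ʃ] unchanged in both environments, so [ʃ] cannot be basic with [s] derived before the PST suffix.
Therefore /s/ is basic and [ʃ] is derived by palatalization before a front vowel (/s/ becomes palato-alveolar [ʃ] before a front vowel).
The one attested form of 'seed', [vilosu], shows underlying /vilos/. Applying the same rule before a front vowel gives [viloʃɛ].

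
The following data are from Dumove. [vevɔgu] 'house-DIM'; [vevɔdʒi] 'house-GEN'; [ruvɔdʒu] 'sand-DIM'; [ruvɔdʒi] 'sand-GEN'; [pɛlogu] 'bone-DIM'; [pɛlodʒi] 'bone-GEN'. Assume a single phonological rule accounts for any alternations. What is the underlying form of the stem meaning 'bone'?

The root 'bone' surfaces as [pɛlogu] and [pɛlodʒi], with a stem-final [g] ~ [dʒ] alternation.
If /dʒ/ were underlying and a rule turned it into [g] before the DIM suffix, 'sand' would also alternate; but it has [dʒ] in both [ruvɔdʒu] and [ruvɔdʒi].
Therefore /g/ is basic and [dʒ] is derived by palatalization before a front vowel (/g/ becomes palato-alveolar [dʒ] before a front vowel).

/pɛlog/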